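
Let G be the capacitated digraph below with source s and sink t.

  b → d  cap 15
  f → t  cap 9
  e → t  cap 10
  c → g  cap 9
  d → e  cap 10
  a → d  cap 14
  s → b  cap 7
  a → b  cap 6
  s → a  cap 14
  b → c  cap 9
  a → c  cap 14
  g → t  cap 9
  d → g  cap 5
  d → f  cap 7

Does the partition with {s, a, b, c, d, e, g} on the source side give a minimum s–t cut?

No — its capacity is 26, but the minimum cut has capacity 21.

Given cut capacity: 7 + 10 + 9 = 26.
Augment s→a→c→g→t: bottleneck 9, flow now 9.
Augment s→a→d→e→t: bottleneck 5, flow now 14.
Augment s→b→d→e→t: bottleneck 5, flow now 19.
Augment s→b→d→f→t: bottleneck 2, flow now 21.
No augmenting path remains; maximum flow = 21.
In the residual graph, reachable from s: {s}.
Min-cut edges: s→a (14), s→b (7); capacity 14 + 7 = 21.
Cut capacity 26 exceeds the max flow 21, so it is not minimum.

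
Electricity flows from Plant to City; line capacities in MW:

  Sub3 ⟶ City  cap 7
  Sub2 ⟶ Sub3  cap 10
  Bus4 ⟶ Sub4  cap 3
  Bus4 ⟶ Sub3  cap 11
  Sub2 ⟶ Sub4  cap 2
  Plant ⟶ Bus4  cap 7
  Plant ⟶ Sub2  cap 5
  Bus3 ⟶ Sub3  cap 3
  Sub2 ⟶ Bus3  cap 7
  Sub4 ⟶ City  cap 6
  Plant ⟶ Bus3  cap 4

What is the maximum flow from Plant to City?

12

Augment Plant→Sub2→Sub4→City: bottleneck 2, flow now 2.
Augment Plant→Sub2→Sub3→City: bottleneck 3, flow now 5.
Augment Plant→Bus4→Sub4→City: bottleneck 3, flow now 8.
Augment Plant→Bus4→Sub3→City: bottleneck 4, flow now 12.
No augmenting path remains; maximum flow = 12.
In the residual graph, reachable from Plant: {Plant, Sub2, Bus4, Bus3, Sub3}.
Min-cut edges: Sub2→Sub4 (2), Bus4→Sub4 (3), Sub3→City (7); capacity 2 + 3 + 7 = 12.
This cut is saturated, so no flow can exceed 12.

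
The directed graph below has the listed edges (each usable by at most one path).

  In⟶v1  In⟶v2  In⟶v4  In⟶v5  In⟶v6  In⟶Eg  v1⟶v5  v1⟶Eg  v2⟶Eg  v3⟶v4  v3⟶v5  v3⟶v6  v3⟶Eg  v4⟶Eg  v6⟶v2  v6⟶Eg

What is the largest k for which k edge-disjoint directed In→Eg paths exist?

5

Assign every edge capacity 1; by Menger, the answer equals the max flow.
Path In→Eg (+1); total 1.
Path In→v1→Eg (+1); total 2.
Path In→v2→Eg (+1); total 3.
Path In→v4→Eg (+1); total 4.
Path In→v6→Eg (+1); total 5.
No residual In→Eg path; max flow = 5.
Certifying cut of size 5: {In→Eg, In→v1, In→v2, In→v4, In→v6}.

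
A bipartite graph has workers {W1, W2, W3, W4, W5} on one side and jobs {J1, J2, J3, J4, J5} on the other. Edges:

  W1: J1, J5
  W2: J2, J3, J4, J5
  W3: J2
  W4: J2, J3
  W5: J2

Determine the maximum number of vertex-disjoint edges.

4

Unit-capacity flow: source→left, listed edges, right→sink; max matching = max flow.
Augmenting path W1→J1 (+1); matched 1.
Augmenting path W2→J2 (+1); matched 2.
Augmenting path W4→J3 (+1); matched 3.
Augmenting path W3→J2→W2→J4 (+1); matched 4.
No augmenting path remains; maximum matching = 4.
König certificate: {W1, W2, W4, J2} is a vertex cover of size 4 (every listed pair touches it), so no matching can be larger.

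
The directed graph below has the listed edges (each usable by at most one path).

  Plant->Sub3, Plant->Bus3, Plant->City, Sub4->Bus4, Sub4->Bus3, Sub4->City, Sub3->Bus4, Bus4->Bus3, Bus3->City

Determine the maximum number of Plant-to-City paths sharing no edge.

2

Assign every edge capacity 1; by Menger, the answer equals the max flow.
Path Plant→City (+1); total 1.
Path Plant→Bus3→City (+1); total 2.
No residual Plant→City path; max flow = 2.
Certifying cut of size 2: {Bus3→City, Plant→City}.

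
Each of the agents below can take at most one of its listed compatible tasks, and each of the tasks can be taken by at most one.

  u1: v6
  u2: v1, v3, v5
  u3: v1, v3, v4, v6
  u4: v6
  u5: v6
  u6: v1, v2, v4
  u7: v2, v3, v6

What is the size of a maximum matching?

Unit-capacity flow: source→left, listed edges, right→sink; max matching = max flow.
Augmenting path u1→v6 (+1); matched 1.
Augmenting path u2→v1 (+1); matched 2.
Augmenting path u3→v3 (+1); matched 3.
Augmenting path u6→v2 (+1); matched 4.
Augmenting path u7→v2→u6→v4 (+1); matched 5.
No augmenting path remains; maximum matching = 5.
König certificate: {u2, u3, u6, u7, v6} is a vertex cover of size 5 (every listed pair touches it), so no matching can be larger.

5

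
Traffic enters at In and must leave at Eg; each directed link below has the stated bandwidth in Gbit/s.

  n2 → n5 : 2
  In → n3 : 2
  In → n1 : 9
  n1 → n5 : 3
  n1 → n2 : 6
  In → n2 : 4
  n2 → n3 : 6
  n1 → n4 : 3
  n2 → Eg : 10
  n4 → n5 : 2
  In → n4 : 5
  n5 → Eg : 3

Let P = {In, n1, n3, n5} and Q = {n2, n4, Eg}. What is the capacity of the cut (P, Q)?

21

Edges leaving {In, n1, n3, n5}: In→n2 (4), In→n4 (5), n1→n2 (6), n1→n4 (3), n5→Eg (3).
Cut capacity = 4 + 5 + 6 + 3 + 3 = 21.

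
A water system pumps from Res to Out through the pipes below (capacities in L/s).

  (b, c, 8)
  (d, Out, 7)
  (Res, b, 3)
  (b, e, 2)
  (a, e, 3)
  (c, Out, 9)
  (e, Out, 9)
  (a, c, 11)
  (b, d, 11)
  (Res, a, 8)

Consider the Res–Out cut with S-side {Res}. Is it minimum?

Yes — it is a minimum cut (capacity 11).

Given cut capacity: 8 + 3 = 11.
Augment Res→a→c→Out: bottleneck 8, flow now 8.
Augment Res→b→c→Out: bottleneck 1, flow now 9.
Augment Res→b→d→Out: bottleneck 2, flow now 11.
No augmenting path remains; maximum flow = 11.
Cut capacity 11 equals the max flow, so it is a minimum cut.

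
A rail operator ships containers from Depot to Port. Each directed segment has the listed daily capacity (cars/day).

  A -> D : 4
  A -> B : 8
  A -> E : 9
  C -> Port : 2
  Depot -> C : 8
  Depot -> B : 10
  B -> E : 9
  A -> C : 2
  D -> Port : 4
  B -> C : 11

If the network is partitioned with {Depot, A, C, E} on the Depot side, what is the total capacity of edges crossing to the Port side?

24

Edges leaving {Depot, A, C, E}: Depot→B (10), A→B (8), A→D (4), C→Port (2).
Cut capacity = 10 + 8 + 4 + 2 = 24.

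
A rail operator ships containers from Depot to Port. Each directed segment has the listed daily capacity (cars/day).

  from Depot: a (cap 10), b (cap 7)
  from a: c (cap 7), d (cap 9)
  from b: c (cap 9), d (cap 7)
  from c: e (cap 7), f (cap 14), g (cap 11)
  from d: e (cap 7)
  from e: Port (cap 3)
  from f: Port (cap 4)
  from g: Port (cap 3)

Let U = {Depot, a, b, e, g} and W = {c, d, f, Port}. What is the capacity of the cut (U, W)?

Edges leaving {Depot, a, b, e, g}: a→c (7), a→d (9), b→c (9), b→d (7), e→Port (3), g→Port (3).
Cut capacity = 7 + 9 + 9 + 7 + 3 + 3 = 38.

38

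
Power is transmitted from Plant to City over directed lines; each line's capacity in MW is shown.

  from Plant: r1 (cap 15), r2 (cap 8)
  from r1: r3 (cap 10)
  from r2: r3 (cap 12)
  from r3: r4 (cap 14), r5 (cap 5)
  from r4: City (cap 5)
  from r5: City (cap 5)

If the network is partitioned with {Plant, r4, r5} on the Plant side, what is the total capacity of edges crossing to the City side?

Edges leaving {Plant, r4, r5}: Plant→r1 (15), Plant→r2 (8), r4→City (5), r5→City (5).
Cut capacity = 15 + 8 + 5 + 5 = 33.

33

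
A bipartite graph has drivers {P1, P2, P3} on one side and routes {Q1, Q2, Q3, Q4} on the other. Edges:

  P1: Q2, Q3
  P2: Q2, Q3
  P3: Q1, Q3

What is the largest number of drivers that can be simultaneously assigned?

3

Unit-capacity flow: source→left, listed edges, right→sink; max matching = max flow.
Augmenting path P1→Q2 (+1); matched 1.
Augmenting path P2→Q3 (+1); matched 2.
Augmenting path P3→Q1 (+1); matched 3.
No augmenting path remains; maximum matching = 3.
König certificate: {P1, P2, P3} is a vertex cover of size 3 (every listed pair touches it), so no matching can be larger.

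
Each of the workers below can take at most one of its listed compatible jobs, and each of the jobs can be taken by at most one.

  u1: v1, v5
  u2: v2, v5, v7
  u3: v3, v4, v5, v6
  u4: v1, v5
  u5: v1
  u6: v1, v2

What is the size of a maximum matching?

Unit-capacity flow: source→left, listed edges, right→sink; max matching = max flow.
Augmenting path u1→v1 (+1); matched 1.
Augmenting path u2→v2 (+1); matched 2.
Augmenting path u3→v3 (+1); matched 3.
Augmenting path u4→v5 (+1); matched 4.
Augmenting path u6→v2→u2→v7 (+1); matched 5.
No augmenting path remains; maximum matching = 5.
König certificate: {u2, u3, u6, v1, v5} is a vertex cover of size 5 (every listed pair touches it), so no matching can be larger.

5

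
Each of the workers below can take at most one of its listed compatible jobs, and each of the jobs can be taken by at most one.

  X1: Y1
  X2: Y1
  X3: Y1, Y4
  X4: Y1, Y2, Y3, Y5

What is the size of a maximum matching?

Unit-capacity flow: source→left, listed edges, right→sink; max matching = max flow.
Augmenting path X1→Y1 (+1); matched 1.
Augmenting path X3→Y4 (+1); matched 2.
Augmenting path X4→Y2 (+1); matched 3.
No augmenting path remains; maximum matching = 3.
König certificate: {X3, X4, Y1} is a vertex cover of size 3 (every listed pair touches it), so no matching can be larger.

3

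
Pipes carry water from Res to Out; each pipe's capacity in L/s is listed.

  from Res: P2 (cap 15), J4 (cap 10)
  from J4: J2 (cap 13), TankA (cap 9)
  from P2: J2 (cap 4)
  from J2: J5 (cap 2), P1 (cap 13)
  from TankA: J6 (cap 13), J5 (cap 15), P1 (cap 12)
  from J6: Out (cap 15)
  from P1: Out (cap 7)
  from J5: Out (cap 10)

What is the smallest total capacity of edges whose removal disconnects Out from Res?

14

Augment Res→J4→J2→P1→Out: bottleneck 7, flow now 7.
Augment Res→J4→J2→J5→Out: bottleneck 2, flow now 9.
Augment Res→J4→TankA→J6→Out: bottleneck 1, flow now 10.
Augment Res→P2→J2→J4→TankA→J6→Out: bottleneck 4, flow now 14. (uses reverse residual edge)
No augmenting path remains; maximum flow = 14.
By max-flow min-cut, the minimum cut capacity equals the max flow.
In the residual graph, reachable from Res: {Res, P2}.
Min-cut edges: Res→J4 (10), P2→J2 (4); capacity 10 + 4 = 14.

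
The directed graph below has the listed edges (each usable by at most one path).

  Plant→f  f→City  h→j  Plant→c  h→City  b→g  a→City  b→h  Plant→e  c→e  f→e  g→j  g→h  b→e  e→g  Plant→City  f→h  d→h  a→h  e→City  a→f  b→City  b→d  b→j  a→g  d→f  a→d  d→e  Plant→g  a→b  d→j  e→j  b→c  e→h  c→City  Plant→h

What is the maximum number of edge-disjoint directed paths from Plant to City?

Assign every edge capacity 1; by Menger, the answer equals the max flow.
Path Plant→City (+1); total 1.
Path Plant→c→City (+1); total 2.
Path Plant→e→City (+1); total 3.
Path Plant→f→City (+1); total 4.
Path Plant→h→City (+1); total 5.
No residual Plant→City path; max flow = 5.
Certifying cut of size 5: {Plant→City, Plant→c, Plant→e, Plant→f, h→City}.

5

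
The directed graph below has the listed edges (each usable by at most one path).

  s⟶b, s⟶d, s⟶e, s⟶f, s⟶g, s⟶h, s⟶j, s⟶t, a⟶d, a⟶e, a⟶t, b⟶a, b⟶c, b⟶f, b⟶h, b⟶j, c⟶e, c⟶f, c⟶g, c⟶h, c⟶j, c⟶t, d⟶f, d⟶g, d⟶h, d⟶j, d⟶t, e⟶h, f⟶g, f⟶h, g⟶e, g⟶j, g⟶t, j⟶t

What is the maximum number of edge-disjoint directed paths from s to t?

5

Assign every edge capacity 1; by Menger, the answer equals the max flow.
Path s→t (+1); total 1.
Path s→d→t (+1); total 2.
Path s→g→t (+1); total 3.
Path s→j→t (+1); total 4.
Path s→b→a→t (+1); total 5.
No residual s→t path; max flow = 5.
Certifying cut of size 5: {g→t, j→t, s→b, s→d, s→t}.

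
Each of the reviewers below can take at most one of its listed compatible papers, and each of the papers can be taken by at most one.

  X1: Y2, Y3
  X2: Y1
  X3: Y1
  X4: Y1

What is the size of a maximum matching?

2

Unit-capacity flow: source→left, listed edges, right→sink; max matching = max flow.
Augmenting path X1→Y2 (+1); matched 1.
Augmenting path X2→Y1 (+1); matched 2.
No augmenting path remains; maximum matching = 2.
König certificate: {X1, Y1} is a vertex cover of size 2 (every listed pair touches it), so no matching can be larger.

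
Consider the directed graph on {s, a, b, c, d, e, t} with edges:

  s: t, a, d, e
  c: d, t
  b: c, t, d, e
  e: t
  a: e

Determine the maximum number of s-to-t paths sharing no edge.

Assign every edge capacity 1; by Menger, the answer equals the max flow.
Path s→t (+1); total 1.
Path s→e→t (+1); total 2.
No residual s→t path; max flow = 2.
Certifying cut of size 2: {e→t, s→t}.

2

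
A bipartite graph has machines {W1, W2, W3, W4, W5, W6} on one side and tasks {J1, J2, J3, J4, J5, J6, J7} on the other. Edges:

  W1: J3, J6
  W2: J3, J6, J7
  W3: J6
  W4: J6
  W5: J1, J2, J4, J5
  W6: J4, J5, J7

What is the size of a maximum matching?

5

Unit-capacity flow: source→left, listed edges, right→sink; max matching = max flow.
Augmenting path W1→J3 (+1); matched 1.
Augmenting path W2→J6 (+1); matched 2.
Augmenting path W5→J1 (+1); matched 3.
Augmenting path W6→J4 (+1); matched 4.
Augmenting path W3→J6→W2→J7 (+1); matched 5.
No augmenting path remains; maximum matching = 5.
König certificate: {W1, W2, W5, W6, J6} is a vertex cover of size 5 (every listed pair touches it), so no matching can be larger.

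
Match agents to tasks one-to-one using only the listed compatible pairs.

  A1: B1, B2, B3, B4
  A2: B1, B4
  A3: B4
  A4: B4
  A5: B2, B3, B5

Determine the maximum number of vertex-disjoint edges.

Unit-capacity flow: source→left, listed edges, right→sink; max matching = max flow.
Augmenting path A1→B1 (+1); matched 1.
Augmenting path A2→B4 (+1); matched 2.
Augmenting path A5→B2 (+1); matched 3.
Augmenting path A3→B4→A2→B1→A1→B3 (+1); matched 4.
No augmenting path remains; maximum matching = 4.
König certificate: {A1, A2, A5, B4} is a vertex cover of size 4 (every listed pair touches it), so no matching can be larger.

4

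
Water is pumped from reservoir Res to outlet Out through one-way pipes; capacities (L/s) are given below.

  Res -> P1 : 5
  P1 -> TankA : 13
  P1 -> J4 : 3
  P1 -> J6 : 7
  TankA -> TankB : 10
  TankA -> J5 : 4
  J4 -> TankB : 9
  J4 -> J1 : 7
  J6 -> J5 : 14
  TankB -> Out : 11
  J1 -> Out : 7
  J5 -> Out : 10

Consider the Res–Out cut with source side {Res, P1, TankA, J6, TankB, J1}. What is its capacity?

Edges leaving {Res, P1, TankA, J6, TankB, J1}: P1→J4 (3), TankA→J5 (4), J6→J5 (14), TankB→Out (11), J1→Out (7).
Cut capacity = 3 + 4 + 14 + 11 + 7 = 39.

39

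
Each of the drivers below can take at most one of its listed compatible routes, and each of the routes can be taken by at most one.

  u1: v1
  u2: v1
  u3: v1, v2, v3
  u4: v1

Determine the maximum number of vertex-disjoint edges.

2

Unit-capacity flow: source→left, listed edges, right→sink; max matching = max flow.
Augmenting path u1→v1 (+1); matched 1.
Augmenting path u3→v2 (+1); matched 2.
No augmenting path remains; maximum matching = 2.
König certificate: {u3, v1} is a vertex cover of size 2 (every listed pair touches it), so no matching can be larger.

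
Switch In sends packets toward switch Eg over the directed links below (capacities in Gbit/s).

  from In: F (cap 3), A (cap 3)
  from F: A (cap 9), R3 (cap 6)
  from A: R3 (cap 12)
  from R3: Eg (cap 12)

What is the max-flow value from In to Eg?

Augment In→F→R3→Eg: bottleneck 3, flow now 3.
Augment In→A→R3→Eg: bottleneck 3, flow now 6.
No augmenting path remains; maximum flow = 6.
In the residual graph, reachable from In: {In}.
Min-cut edges: In→F (3), In→A (3); capacity 3 + 3 = 6.
This cut is saturated, so no flow can exceed 6.

6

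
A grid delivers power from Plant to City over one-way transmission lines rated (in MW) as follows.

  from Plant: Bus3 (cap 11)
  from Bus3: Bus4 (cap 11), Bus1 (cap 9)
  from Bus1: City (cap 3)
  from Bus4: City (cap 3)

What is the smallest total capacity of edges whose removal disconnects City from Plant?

6

Augment Plant→Bus3→Bus1→City: bottleneck 3, flow now 3.
Augment Plant→Bus3→Bus4→City: bottleneck 3, flow now 6.
No augmenting path remains; maximum flow = 6.
By max-flow min-cut, the minimum cut capacity equals the max flow.
In the residual graph, reachable from Plant: {Plant, Bus3, Bus1, Bus4}.
Min-cut edges: Bus1→City (3), Bus4→City (3); capacity 3 + 3 = 6.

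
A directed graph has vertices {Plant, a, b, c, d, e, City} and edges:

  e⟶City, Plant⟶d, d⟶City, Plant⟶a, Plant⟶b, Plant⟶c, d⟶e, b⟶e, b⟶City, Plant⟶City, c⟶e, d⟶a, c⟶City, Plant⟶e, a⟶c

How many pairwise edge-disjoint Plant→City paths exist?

5

Assign every edge capacity 1; by Menger, the answer equals the max flow.
Path Plant→City (+1); total 1.
Path Plant→b→City (+1); total 2.
Path Plant→c→City (+1); total 3.
Path Plant→d→City (+1); total 4.
Path Plant→e→City (+1); total 5.
No residual Plant→City path; max flow = 5.
Certifying cut of size 5: {Plant→City, Plant→b, Plant→d, c→City, e→City}.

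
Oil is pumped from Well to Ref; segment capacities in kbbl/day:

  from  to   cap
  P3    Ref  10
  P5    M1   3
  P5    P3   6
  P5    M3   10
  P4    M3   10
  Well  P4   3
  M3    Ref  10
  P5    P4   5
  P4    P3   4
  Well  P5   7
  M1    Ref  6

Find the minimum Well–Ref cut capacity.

Augment Well→P4→P3→Ref: bottleneck 3, flow now 3.
Augment Well→P5→P3→Ref: bottleneck 6, flow now 9.
Augment Well→P5→M1→Ref: bottleneck 1, flow now 10.
No augmenting path remains; maximum flow = 10.
By max-flow min-cut, the minimum cut capacity equals the max flow.
In the residual graph, reachable from Well: {Well}.
Min-cut edges: Well→P4 (3), Well→P5 (7); capacity 3 + 7 = 10.

10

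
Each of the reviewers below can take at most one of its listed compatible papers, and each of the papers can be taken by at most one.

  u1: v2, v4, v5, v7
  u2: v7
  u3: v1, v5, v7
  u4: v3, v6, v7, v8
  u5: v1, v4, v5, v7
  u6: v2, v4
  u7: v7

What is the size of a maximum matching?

6

Unit-capacity flow: source→left, listed edges, right→sink; max matching = max flow.
Augmenting path u1→v2 (+1); matched 1.
Augmenting path u2→v7 (+1); matched 2.
Augmenting path u3→v1 (+1); matched 3.
Augmenting path u4→v3 (+1); matched 4.
Augmenting path u5→v4 (+1); matched 5.
Augmenting path u6→v2→u1→v5 (+1); matched 6.
No augmenting path remains; maximum matching = 6.
König certificate: {u1, u3, u4, u5, u6, v7} is a vertex cover of size 6 (every listed pair touches it), so no matching can be larger.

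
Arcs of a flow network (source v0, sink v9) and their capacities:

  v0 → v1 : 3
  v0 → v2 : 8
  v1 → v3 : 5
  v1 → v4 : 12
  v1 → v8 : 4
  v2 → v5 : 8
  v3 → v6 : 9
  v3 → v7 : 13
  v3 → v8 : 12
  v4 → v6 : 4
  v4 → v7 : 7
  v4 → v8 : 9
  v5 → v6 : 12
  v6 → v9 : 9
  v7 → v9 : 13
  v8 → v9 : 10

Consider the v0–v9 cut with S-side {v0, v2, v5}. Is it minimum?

Given cut capacity: 3 + 12 = 15.
Augment v0→v1→v8→v9: bottleneck 3, flow now 3.
Augment v0→v2→v5→v6→v9: bottleneck 8, flow now 11.
No augmenting path remains; maximum flow = 11.
In the residual graph, reachable from v0: {v0}.
Min-cut edges: v0→v1 (3), v0→v2 (8); capacity 3 + 8 = 11.
Cut capacity 15 exceeds the max flow 11, so it is not minimum.

No — its capacity is 15, but the minimum cut has capacity 11.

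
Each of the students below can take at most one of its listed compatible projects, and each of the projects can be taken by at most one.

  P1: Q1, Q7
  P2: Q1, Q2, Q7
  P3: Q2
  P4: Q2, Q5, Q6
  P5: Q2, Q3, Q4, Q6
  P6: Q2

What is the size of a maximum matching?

Unit-capacity flow: source→left, listed edges, right→sink; max matching = max flow.
Augmenting path P1→Q1 (+1); matched 1.
Augmenting path P2→Q2 (+1); matched 2.
Augmenting path P4→Q5 (+1); matched 3.
Augmenting path P5→Q3 (+1); matched 4.
Augmenting path P3→Q2→P2→Q7 (+1); matched 5.
No augmenting path remains; maximum matching = 5.
König certificate: {P1, P2, P4, P5, Q2} is a vertex cover of size 5 (every listed pair touches it), so no matching can be larger.

5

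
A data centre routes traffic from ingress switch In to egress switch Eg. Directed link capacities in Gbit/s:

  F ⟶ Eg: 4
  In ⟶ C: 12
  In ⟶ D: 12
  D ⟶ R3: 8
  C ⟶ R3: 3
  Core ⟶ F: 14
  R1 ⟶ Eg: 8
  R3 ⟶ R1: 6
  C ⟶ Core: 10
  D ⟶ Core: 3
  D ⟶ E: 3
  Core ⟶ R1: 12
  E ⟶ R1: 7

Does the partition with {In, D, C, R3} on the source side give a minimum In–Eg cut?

Given cut capacity: 3 + 3 + 10 + 6 = 22.
Augment In→D→E→R1→Eg: bottleneck 3, flow now 3.
Augment In→D→R3→R1→Eg: bottleneck 5, flow now 8.
Augment In→D→Core→F→Eg: bottleneck 3, flow now 11.
Augment In→C→Core→F→Eg: bottleneck 1, flow now 12.
No augmenting path remains; maximum flow = 12.
In the residual graph, reachable from In: {In, D, C, E, R3, Core, R1, F}.
Min-cut edges: R1→Eg (8), F→Eg (4); capacity 8 + 4 = 12.
Cut capacity 22 exceeds the max flow 12, so it is not minimum.

No — its capacity is 22, but the minimum cut has capacity 12.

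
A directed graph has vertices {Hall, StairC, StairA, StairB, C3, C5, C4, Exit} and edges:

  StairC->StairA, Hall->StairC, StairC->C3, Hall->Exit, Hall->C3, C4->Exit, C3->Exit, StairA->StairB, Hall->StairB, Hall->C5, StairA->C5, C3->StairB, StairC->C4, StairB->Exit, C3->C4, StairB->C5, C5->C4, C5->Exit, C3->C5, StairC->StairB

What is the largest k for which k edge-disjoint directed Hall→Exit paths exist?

Assign every edge capacity 1; by Menger, the answer equals the max flow.
Path Hall→Exit (+1); total 1.
Path Hall→StairB→Exit (+1); total 2.
Path Hall→C3→Exit (+1); total 3.
Path Hall→C5→Exit (+1); total 4.
Path Hall→StairC→C4→Exit (+1); total 5.
No residual Hall→Exit path; max flow = 5.
Certifying cut of size 5: {Hall→C3, Hall→C5, Hall→Exit, Hall→StairB, Hall→StairC}.

5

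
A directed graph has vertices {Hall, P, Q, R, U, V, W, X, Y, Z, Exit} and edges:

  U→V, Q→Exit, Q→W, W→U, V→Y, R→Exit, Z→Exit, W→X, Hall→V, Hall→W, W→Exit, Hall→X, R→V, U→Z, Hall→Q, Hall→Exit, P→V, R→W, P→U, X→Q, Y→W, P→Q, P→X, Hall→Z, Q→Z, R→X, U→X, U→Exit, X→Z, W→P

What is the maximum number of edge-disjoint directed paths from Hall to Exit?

5

Assign every edge capacity 1; by Menger, the answer equals the max flow.
Path Hall→Exit (+1); total 1.
Path Hall→Q→Exit (+1); total 2.
Path Hall→W→Exit (+1); total 3.
Path Hall→Z→Exit (+1); total 4.
Path Hall→V→Y→W→U→Exit (+1); total 5.
No residual Hall→Exit path; max flow = 5.
Certifying cut of size 5: {Hall→Exit, Q→Exit, U→Exit, W→Exit, Z→Exit}.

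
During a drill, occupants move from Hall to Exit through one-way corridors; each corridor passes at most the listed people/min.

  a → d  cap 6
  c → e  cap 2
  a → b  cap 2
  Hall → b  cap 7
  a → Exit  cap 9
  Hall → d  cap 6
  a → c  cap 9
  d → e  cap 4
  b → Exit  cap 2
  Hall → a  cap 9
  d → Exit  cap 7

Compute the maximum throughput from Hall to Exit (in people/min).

17

Augment Hall→a→Exit: bottleneck 9, flow now 9.
Augment Hall→b→Exit: bottleneck 2, flow now 11.
Augment Hall→d→Exit: bottleneck 6, flow now 17.
No augmenting path remains; maximum flow = 17.
In the residual graph, reachable from Hall: {Hall, b}.
Min-cut edges: Hall→a (9), Hall→d (6), b→Exit (2); capacity 9 + 6 + 2 = 17.
This cut is saturated, so no flow can exceed 17.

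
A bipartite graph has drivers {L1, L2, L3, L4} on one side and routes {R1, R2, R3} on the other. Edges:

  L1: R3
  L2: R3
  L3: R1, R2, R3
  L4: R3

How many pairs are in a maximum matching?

2

Unit-capacity flow: source→left, listed edges, right→sink; max matching = max flow.
Augmenting path L1→R3 (+1); matched 1.
Augmenting path L3→R1 (+1); matched 2.
No augmenting path remains; maximum matching = 2.
König certificate: {L3, R3} is a vertex cover of size 2 (every listed pair touches it), so no matching can be larger.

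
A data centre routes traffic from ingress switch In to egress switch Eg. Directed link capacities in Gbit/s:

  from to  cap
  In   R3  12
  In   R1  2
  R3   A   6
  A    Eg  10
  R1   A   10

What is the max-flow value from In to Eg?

Augment In→R1→A→Eg: bottleneck 2, flow now 2.
Augment In→R3→A→Eg: bottleneck 6, flow now 8.
No augmenting path remains; maximum flow = 8.
In the residual graph, reachable from In: {In, R3}.
Min-cut edges: In→R1 (2), R3→A (6); capacity 2 + 6 = 8.
This cut is saturated, so no flow can exceed 8.

8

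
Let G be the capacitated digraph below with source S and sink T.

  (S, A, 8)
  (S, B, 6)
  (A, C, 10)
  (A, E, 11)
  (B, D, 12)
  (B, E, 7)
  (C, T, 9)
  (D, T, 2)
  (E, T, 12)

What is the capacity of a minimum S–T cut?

Augment S→A→C→T: bottleneck 8, flow now 8.
Augment S→B→D→T: bottleneck 2, flow now 10.
Augment S→B→E→T: bottleneck 4, flow now 14.
No augmenting path remains; maximum flow = 14.
By max-flow min-cut, the minimum cut capacity equals the max flow.
In the residual graph, reachable from S: {S}.
Min-cut edges: S→A (8), S→B (6); capacity 8 + 6 = 14.

14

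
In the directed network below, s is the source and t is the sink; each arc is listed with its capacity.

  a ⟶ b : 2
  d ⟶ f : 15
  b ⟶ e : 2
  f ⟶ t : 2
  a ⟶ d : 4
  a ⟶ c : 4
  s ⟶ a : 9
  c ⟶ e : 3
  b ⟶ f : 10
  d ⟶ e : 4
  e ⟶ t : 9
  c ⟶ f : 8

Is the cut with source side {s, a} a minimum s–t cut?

No — its capacity is 10, but the minimum cut has capacity 9.

Given cut capacity: 2 + 4 + 4 = 10.
Augment s→a→b→e→t: bottleneck 2, flow now 2.
Augment s→a→c→e→t: bottleneck 3, flow now 5.
Augment s→a→c→f→t: bottleneck 1, flow now 6.
Augment s→a→d→e→t: bottleneck 3, flow now 9.
No augmenting path remains; maximum flow = 9.
In the residual graph, reachable from s: {s}.
Min-cut edges: s→a (9); capacity 9 = 9.
Cut capacity 10 exceeds the max flow 9, so it is not minimum.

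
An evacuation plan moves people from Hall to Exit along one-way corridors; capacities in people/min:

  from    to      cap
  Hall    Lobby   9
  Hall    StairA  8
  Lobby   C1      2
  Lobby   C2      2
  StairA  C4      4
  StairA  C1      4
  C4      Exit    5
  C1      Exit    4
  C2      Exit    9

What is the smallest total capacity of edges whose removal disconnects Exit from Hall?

Augment Hall→Lobby→C1→Exit: bottleneck 2, flow now 2.
Augment Hall→Lobby→C2→Exit: bottleneck 2, flow now 4.
Augment Hall→StairA→C4→Exit: bottleneck 4, flow now 8.
Augment Hall→StairA→C1→Exit: bottleneck 2, flow now 10.
No augmenting path remains; maximum flow = 10.
By max-flow min-cut, the minimum cut capacity equals the max flow.
In the residual graph, reachable from Hall: {Hall, Lobby, StairA, C1}.
Min-cut edges: Lobby→C2 (2), StairA→C4 (4), C1→Exit (4); capacity 2 + 4 + 4 = 10.

10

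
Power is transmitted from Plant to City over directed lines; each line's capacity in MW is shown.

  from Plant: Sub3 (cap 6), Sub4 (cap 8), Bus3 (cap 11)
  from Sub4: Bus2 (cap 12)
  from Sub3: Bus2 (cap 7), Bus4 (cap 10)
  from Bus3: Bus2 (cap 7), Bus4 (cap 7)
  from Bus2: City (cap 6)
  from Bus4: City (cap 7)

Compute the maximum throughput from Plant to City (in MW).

13

Augment Plant→Sub4→Bus2→City: bottleneck 6, flow now 6.
Augment Plant→Sub3→Bus4→City: bottleneck 6, flow now 12.
Augment Plant→Bus3→Bus4→City: bottleneck 1, flow now 13.
No augmenting path remains; maximum flow = 13.
In the residual graph, reachable from Plant: {Plant, Sub4, Sub3, Bus3, Bus2, Bus4}.
Min-cut edges: Bus2→City (6), Bus4→City (7); capacity 6 + 7 = 13.
This cut is saturated, so no flow can exceed 13.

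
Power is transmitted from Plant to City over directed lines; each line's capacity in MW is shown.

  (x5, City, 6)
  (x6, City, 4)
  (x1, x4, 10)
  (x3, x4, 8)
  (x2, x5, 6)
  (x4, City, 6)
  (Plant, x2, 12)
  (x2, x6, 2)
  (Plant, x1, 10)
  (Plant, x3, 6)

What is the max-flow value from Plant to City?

Augment Plant→x1→x4→City: bottleneck 6, flow now 6.
Augment Plant→x2→x5→City: bottleneck 6, flow now 12.
Augment Plant→x2→x6→City: bottleneck 2, flow now 14.
No augmenting path remains; maximum flow = 14.
In the residual graph, reachable from Plant: {Plant, x1, x2, x3, x4}.
Min-cut edges: x2→x5 (6), x2→x6 (2), x4→City (6); capacity 6 + 2 + 6 = 14.
This cut is saturated, so no flow can exceed 14.

14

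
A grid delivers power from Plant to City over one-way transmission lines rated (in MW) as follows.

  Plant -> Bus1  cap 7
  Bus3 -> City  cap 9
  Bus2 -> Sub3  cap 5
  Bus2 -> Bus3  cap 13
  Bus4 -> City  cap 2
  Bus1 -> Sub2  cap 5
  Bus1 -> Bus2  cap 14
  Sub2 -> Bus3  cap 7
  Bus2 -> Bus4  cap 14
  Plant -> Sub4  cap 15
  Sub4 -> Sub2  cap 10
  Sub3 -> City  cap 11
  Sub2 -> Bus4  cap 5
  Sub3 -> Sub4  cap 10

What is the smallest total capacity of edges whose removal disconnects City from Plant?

16

Augment Plant→Sub4→Sub2→Bus4→City: bottleneck 2, flow now 2.
Augment Plant→Sub4→Sub2→Bus3→City: bottleneck 7, flow now 9.
Augment Plant→Bus1→Bus2→Bus3→City: bottleneck 2, flow now 11.
Augment Plant→Bus1→Bus2→Sub3→City: bottleneck 5, flow now 16.
No augmenting path remains; maximum flow = 16.
By max-flow min-cut, the minimum cut capacity equals the max flow.
In the residual graph, reachable from Plant: {Plant, Sub4, Sub2, Bus4}.
Min-cut edges: Plant→Bus1 (7), Sub2→Bus3 (7), Bus4→City (2); capacity 7 + 7 + 2 = 16.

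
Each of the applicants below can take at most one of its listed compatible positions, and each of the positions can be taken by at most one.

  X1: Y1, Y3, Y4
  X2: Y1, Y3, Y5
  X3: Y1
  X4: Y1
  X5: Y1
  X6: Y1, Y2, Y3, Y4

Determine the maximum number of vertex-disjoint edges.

Unit-capacity flow: source→left, listed edges, right→sink; max matching = max flow.
Augmenting path X1→Y1 (+1); matched 1.
Augmenting path X2→Y3 (+1); matched 2.
Augmenting path X6→Y2 (+1); matched 3.
Augmenting path X3→Y1→X1→Y4 (+1); matched 4.
No augmenting path remains; maximum matching = 4.
König certificate: {X1, X2, X6, Y1} is a vertex cover of size 4 (every listed pair touches it), so no matching can be larger.

4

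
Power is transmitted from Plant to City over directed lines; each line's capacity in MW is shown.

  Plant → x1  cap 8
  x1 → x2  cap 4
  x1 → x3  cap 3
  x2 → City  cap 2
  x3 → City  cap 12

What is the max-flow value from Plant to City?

5

Augment Plant→x1→x2→City: bottleneck 2, flow now 2.
Augment Plant→x1→x3→City: bottleneck 3, flow now 5.
No augmenting path remains; maximum flow = 5.
In the residual graph, reachable from Plant: {Plant, x1, x2}.
Min-cut edges: x1→x3 (3), x2→City (2); capacity 3 + 2 = 5.
This cut is saturated, so no flow can exceed 5.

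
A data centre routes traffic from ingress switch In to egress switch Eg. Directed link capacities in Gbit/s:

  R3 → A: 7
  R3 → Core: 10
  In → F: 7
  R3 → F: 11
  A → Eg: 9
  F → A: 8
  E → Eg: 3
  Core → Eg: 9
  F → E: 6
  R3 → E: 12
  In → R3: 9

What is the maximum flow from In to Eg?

Augment In→R3→E→Eg: bottleneck 3, flow now 3.
Augment In→R3→A→Eg: bottleneck 6, flow now 9.
Augment In→F→A→Eg: bottleneck 3, flow now 12.
Augment In→F→E→R3→Core→Eg: bottleneck 3, flow now 15. (uses reverse residual edge)
Augment In→F→A→R3→Core→Eg: bottleneck 1, flow now 16. (uses reverse residual edge)
No augmenting path remains; maximum flow = 16.
In the residual graph, reachable from In: {In}.
Min-cut edges: In→R3 (9), In→F (7); capacity 9 + 7 = 16.
This cut is saturated, so no flow can exceed 16.

16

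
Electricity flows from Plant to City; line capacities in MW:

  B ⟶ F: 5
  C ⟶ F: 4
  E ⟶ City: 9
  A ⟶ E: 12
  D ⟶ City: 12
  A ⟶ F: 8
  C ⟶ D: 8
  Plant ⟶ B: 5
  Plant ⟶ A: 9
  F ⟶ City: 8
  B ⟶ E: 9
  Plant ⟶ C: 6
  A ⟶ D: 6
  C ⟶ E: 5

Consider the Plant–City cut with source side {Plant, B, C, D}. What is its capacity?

Edges leaving {Plant, B, C, D}: Plant→A (9), B→E (9), B→F (5), C→E (5), C→F (4), D→City (12).
Cut capacity = 9 + 9 + 5 + 5 + 4 + 12 = 44.

44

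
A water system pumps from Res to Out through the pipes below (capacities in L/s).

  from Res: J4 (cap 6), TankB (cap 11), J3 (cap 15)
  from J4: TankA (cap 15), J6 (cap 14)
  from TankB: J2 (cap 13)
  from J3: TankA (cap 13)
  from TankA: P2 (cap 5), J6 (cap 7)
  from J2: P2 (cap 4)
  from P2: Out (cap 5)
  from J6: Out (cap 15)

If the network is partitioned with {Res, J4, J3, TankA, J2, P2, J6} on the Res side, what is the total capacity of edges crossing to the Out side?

Edges leaving {Res, J4, J3, TankA, J2, P2, J6}: Res→TankB (11), P2→Out (5), J6→Out (15).
Cut capacity = 11 + 5 + 15 = 31.

31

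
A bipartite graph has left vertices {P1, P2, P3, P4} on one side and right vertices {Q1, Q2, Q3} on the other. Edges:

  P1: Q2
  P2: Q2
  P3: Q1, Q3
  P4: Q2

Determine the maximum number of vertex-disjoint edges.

2

Unit-capacity flow: source→left, listed edges, right→sink; max matching = max flow.
Augmenting path P1→Q2 (+1); matched 1.
Augmenting path P3→Q1 (+1); matched 2.
No augmenting path remains; maximum matching = 2.
König certificate: {P3, Q2} is a vertex cover of size 2 (every listed pair touches it), so no matching can be larger.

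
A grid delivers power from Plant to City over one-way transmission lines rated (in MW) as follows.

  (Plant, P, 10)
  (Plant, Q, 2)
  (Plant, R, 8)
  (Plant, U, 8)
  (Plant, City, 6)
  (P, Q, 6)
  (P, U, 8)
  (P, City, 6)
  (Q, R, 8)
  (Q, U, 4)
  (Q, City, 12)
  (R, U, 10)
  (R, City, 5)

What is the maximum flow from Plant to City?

Augment Plant→City: bottleneck 6, flow now 6.
Augment Plant→P→City: bottleneck 6, flow now 12.
Augment Plant→Q→City: bottleneck 2, flow now 14.
Augment Plant→R→City: bottleneck 5, flow now 19.
Augment Plant→P→Q→City: bottleneck 4, flow now 23.
No augmenting path remains; maximum flow = 23.
In the residual graph, reachable from Plant: {Plant, R, U}.
Min-cut edges: Plant→P (10), Plant→Q (2), Plant→City (6), R→City (5); capacity 10 + 2 + 6 + 5 = 23.
This cut is saturated, so no flow can exceed 23.

23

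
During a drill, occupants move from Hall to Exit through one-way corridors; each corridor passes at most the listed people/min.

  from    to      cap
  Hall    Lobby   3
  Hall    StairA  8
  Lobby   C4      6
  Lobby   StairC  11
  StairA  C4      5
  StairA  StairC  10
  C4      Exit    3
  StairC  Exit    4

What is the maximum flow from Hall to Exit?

Augment Hall→Lobby→C4→Exit: bottleneck 3, flow now 3.
Augment Hall→StairA→StairC→Exit: bottleneck 4, flow now 7.
No augmenting path remains; maximum flow = 7.
In the residual graph, reachable from Hall: {Hall, Lobby, StairA, C4, StairC}.
Min-cut edges: C4→Exit (3), StairC→Exit (4); capacity 3 + 4 = 7.
This cut is saturated, so no flow can exceed 7.

7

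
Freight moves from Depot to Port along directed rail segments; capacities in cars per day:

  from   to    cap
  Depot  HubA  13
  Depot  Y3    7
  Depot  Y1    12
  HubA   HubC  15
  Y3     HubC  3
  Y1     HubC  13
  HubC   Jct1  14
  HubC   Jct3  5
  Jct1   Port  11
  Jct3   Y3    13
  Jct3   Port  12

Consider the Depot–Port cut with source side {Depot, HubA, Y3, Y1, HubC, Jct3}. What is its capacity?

Edges leaving {Depot, HubA, Y3, Y1, HubC, Jct3}: HubC→Jct1 (14), Jct3→Port (12).
Cut capacity = 14 + 12 = 26.

26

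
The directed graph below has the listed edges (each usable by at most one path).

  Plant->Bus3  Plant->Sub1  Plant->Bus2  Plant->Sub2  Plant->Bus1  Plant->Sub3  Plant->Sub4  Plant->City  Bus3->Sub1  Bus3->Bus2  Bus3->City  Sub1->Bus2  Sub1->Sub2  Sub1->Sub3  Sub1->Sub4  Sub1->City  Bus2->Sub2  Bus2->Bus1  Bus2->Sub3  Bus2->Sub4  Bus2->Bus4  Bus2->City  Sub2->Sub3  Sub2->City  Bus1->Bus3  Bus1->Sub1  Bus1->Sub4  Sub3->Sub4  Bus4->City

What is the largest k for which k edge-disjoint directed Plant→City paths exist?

6

Assign every edge capacity 1; by Menger, the answer equals the max flow.
Path Plant→City (+1); total 1.
Path Plant→Bus3→City (+1); total 2.
Path Plant→Sub1→City (+1); total 3.
Path Plant→Bus2→City (+1); total 4.
Path Plant→Sub2→City (+1); total 5.
Path Plant→Bus1→Bus3→Bus2→Bus4→City (+1); total 6.
No residual Plant→City path; max flow = 6.
Certifying cut of size 6: {Plant→Bus1, Plant→Bus2, Plant→Bus3, Plant→City, Plant→Sub1, Plant→Sub2}.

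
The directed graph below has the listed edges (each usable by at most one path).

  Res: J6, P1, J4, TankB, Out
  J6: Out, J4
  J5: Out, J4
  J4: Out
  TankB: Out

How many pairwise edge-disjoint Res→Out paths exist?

4

Assign every edge capacity 1; by Menger, the answer equals the max flow.
Path Res→Out (+1); total 1.
Path Res→J4→Out (+1); total 2.
Path Res→TankB→Out (+1); total 3.
Path Res→J6→Out (+1); total 4.
No residual Res→Out path; max flow = 4.
Certifying cut of size 4: {Res→J4, Res→J6, Res→Out, Res→TankB}.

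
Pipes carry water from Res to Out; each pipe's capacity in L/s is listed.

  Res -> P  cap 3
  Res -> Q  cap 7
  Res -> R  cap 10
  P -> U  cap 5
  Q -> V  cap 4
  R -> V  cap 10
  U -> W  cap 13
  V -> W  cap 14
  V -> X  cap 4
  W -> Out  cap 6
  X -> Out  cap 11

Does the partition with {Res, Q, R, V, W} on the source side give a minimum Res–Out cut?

Given cut capacity: 3 + 4 + 6 = 13.
Augment Res→P→U→W→Out: bottleneck 3, flow now 3.
Augment Res→Q→V→W→Out: bottleneck 3, flow now 6.
Augment Res→Q→V→X→Out: bottleneck 1, flow now 7.
Augment Res→R→V→X→Out: bottleneck 3, flow now 10.
No augmenting path remains; maximum flow = 10.
In the residual graph, reachable from Res: {Res, P, Q, R, U, V, W}.
Min-cut edges: V→X (4), W→Out (6); capacity 4 + 6 = 10.
Cut capacity 13 exceeds the max flow 10, so it is not minimum.

No — its capacity is 13, but the minimum cut has capacity 10.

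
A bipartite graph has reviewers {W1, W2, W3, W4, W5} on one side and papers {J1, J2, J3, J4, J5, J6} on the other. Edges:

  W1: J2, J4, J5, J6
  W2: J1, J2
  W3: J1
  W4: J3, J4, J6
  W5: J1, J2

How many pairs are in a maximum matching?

Unit-capacity flow: source→left, listed edges, right→sink; max matching = max flow.
Augmenting path W1→J2 (+1); matched 1.
Augmenting path W2→J1 (+1); matched 2.
Augmenting path W4→J3 (+1); matched 3.
Augmenting path W5→J2→W1→J4 (+1); matched 4.
No augmenting path remains; maximum matching = 4.
König certificate: {W1, W4, J1, J2} is a vertex cover of size 4 (every listed pair touches it), so no matching can be larger.

4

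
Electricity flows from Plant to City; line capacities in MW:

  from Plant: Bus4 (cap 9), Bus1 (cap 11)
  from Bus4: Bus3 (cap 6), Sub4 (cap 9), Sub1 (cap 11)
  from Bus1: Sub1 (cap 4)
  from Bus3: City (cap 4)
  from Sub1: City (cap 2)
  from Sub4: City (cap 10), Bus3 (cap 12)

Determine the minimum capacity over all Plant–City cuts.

Augment Plant→Bus4→Bus3→City: bottleneck 4, flow now 4.
Augment Plant→Bus4→Sub1→City: bottleneck 2, flow now 6.
Augment Plant→Bus4→Sub4→City: bottleneck 3, flow now 9.
Augment Plant→Bus1→Sub1→Bus4→Sub4→City: bottleneck 2, flow now 11. (uses reverse residual edge)
No augmenting path remains; maximum flow = 11.
By max-flow min-cut, the minimum cut capacity equals the max flow.
In the residual graph, reachable from Plant: {Plant, Bus1, Sub1}.
Min-cut edges: Plant→Bus4 (9), Sub1→City (2); capacity 9 + 2 = 11.

11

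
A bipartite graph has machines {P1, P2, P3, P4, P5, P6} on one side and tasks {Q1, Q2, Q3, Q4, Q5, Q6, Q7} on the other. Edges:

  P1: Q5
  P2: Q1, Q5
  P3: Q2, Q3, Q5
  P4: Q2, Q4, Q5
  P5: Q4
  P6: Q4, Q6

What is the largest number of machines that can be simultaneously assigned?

Unit-capacity flow: source→left, listed edges, right→sink; max matching = max flow.
Augmenting path P1→Q5 (+1); matched 1.
Augmenting path P2→Q1 (+1); matched 2.
Augmenting path P3→Q2 (+1); matched 3.
Augmenting path P4→Q4 (+1); matched 4.
Augmenting path P6→Q6 (+1); matched 5.
Augmenting path P5→Q4→P4→Q2→P3→Q3 (+1); matched 6.
No augmenting path remains; maximum matching = 6.
König certificate: {P1, P2, P3, P4, P5, P6} is a vertex cover of size 6 (every listed pair touches it), so no matching can be larger.

6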